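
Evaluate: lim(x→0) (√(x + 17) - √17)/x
This is a standard limit.

Factor or rationalize the expression:
  lim(x→0) (√(x + 17) - √17)/x = sqrt(17)/34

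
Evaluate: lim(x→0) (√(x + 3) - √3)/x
This is a standard limit.

Factor or rationalize the expression:
  lim(x→0) (√(x + 3) - √3)/x = sqrt(3)/6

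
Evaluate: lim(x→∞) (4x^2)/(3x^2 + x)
This is an ∞/∞ indeterminate form.

Apply L'Hôpital's rule: differentiate numerator and denominator separately.
  f(x) = 4·x^2   ⇒   f'(x) = 8·x
  g(x) = 3·x^2 + x   ⇒   g'(x) = 6·x + 1
  lim(x→∞) f'(x)/g'(x) = lim(x→∞) (8·x)/(6·x + 1)
  = 4/3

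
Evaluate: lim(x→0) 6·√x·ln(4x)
This is a 0·∞ indeterminate form.

Rewrite 0·∞ as a quotient (0/0 or ∞/∞ form), then apply L'Hôpital's rule:
  lim(x→0) 6·√x·ln(4x) = 0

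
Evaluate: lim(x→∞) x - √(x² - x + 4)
This is an ∞-∞ indeterminate form.

Combine fractions or rationalize to convert ∞-∞ to 0/0 form:
  lim(x→∞) x - √(x² - x + 4) = 1/2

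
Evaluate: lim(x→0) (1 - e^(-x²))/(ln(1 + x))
This is a 0/0 indeterminate form.

Apply L'Hôpital's rule: differentiate numerator and denominator separately.
  f(x) = 1 - e^(-x^2)   ⇒   f'(x) = 2·x·e^(-x^2)
  g(x) = ln(x + 1)   ⇒   g'(x) = 1/(x + 1)
  lim(x→0) f'(x)/g'(x) = lim(x→0) (2·x·e^(-x^2))/(1/(x + 1))
  = 0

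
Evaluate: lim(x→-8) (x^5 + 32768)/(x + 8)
This is a standard limit.

Factor or rationalize the expression:
  lim(x→-8) (x^5 + 32768)/(x + 8) = 20480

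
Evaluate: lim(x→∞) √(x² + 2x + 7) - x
This is an ∞-∞ indeterminate form.

Combine fractions or rationalize to convert ∞-∞ to 0/0 form:
  lim(x→∞) √(x² + 2x + 7) - x = 1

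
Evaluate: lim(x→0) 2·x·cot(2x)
This is a 0·∞ indeterminate form.

Rewrite 0·∞ as a quotient (0/0 or ∞/∞ form), then apply L'Hôpital's rule:
  lim(x→0) 2·x·cot(2x) = 1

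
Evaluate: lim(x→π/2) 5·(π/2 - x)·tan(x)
This is a 0·∞ indeterminate form.

Rewrite 0·∞ as a quotient (0/0 or ∞/∞ form), then apply L'Hôpital's rule:
  lim(x→π/2) 5·(π/2 - x)·tan(x) = 5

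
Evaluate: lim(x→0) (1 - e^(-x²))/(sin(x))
This is a 0/0 indeterminate form.

Apply L'Hôpital's rule: differentiate numerator and denominator separately.
  f(x) = 1 - e^(-x^2)   ⇒   f'(x) = 2·x·e^(-x^2)
  g(x) = sin(x)   ⇒   g'(x) = cos(x)
  lim(x→0) f'(x)/g'(x) = lim(x→0) (2·x·e^(-x^2))/(cos(x))
  = 0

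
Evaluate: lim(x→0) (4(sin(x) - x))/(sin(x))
This is a 0/0 indeterminate form.

Apply L'Hôpital's rule: differentiate numerator and denominator separately.
  f(x) = -4·x + 4·sin(x)   ⇒   f'(x) = 4·cos(x) - 4
  g(x) = sin(x)   ⇒   g'(x) = cos(x)
  lim(x→0) f'(x)/g'(x) = lim(x→0) (4·cos(x) - 4)/(cos(x))
  = 0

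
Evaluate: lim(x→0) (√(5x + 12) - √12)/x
This is a standard limit.

Factor or rationalize the expression:
  lim(x→0) (√(5x + 12) - √12)/x = 5·sqrt(3)/12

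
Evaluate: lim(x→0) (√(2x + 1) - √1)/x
This is a standard limit.

Factor or rationalize the expression:
  lim(x→0) (√(2x + 1) - √1)/x = 1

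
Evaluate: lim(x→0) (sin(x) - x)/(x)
This is a 0/0 indeterminate form.

Apply L'Hôpital's rule: differentiate numerator and denominator separately.
  f(x) = -x + sin(x)   ⇒   f'(x) = cos(x) - 1
  g(x) = x   ⇒   g'(x) = 1
  lim(x→0) f'(x)/g'(x) = lim(x→0) (cos(x) - 1)/(1)
  = 0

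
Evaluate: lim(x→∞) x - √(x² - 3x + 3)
This is an ∞-∞ indeterminate form.

Combine fractions or rationalize to convert ∞-∞ to 0/0 form:
  lim(x→∞) x - √(x² - 3x + 3) = 3/2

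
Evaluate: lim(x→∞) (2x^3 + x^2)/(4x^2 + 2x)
This is an ∞/∞ indeterminate form.

Apply L'Hôpital's rule: differentiate numerator and denominator separately.
  f(x) = 2·x^3 + x^2   ⇒   f'(x) = 6·x^2 + 2·x
  g(x) = 4·x^2 + 2·x   ⇒   g'(x) = 8·x + 2
  lim(x→∞) f'(x)/g'(x) = lim(x→∞) (6·x^2 + 2·x)/(8·x + 2)
  = ∞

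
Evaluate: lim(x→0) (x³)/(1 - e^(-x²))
This is a 0/0 indeterminate form.

Apply L'Hôpital's rule: differentiate numerator and denominator separately.
  f(x) = x^3   ⇒   f'(x) = 3·x^2
  g(x) = 1 - e^(-x^2)   ⇒   g'(x) = 2·x·e^(-x^2)
  lim(x→0) f'(x)/g'(x) = lim(x→0) (3·x^2)/(2·x·e^(-x^2))
  = 0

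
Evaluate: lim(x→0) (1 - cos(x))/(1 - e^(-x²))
This is a 0/0 indeterminate form.

Apply L'Hôpital's rule: differentiate numerator and denominator separately.
  f(x) = 1 - cos(x)   ⇒   f'(x) = sin(x)
  g(x) = 1 - e^(-x^2)   ⇒   g'(x) = 2·x·e^(-x^2)
  lim(x→0) f'(x)/g'(x) = lim(x→0) (sin(x))/(2·x·e^(-x^2))
  = 1/2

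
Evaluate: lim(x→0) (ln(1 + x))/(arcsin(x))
This is a 0/0 indeterminate form.

Apply L'Hôpital's rule: differentiate numerator and denominator separately.
  f(x) = ln(x + 1)   ⇒   f'(x) = 1/(x + 1)
  g(x) = asin(x)   ⇒   g'(x) = 1/sqrt(1 - x^2)
  lim(x→0) f'(x)/g'(x) = lim(x→0) (1/(x + 1))/(1/sqrt(1 - x^2))
  = 1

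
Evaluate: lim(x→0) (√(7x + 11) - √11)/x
This is a standard limit.

Factor or rationalize the expression:
  lim(x→0) (√(7x + 11) - √11)/x = 7·sqrt(11)/22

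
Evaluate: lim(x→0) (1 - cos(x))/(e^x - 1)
This is a 0/0 indeterminate form.

Apply L'Hôpital's rule: differentiate numerator and denominator separately.
  f(x) = 1 - cos(x)   ⇒   f'(x) = sin(x)
  g(x) = e^(x) - 1   ⇒   g'(x) = e^(x)
  lim(x→0) f'(x)/g'(x) = lim(x→0) (sin(x))/(e^(x))
  = 0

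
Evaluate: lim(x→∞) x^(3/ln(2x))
This is an exponential indeterminate form.

For exponential indeterminate forms, take the natural log:
  Let L = lim(x→∞) x^(3/ln(2x))
  Then ln(L) = lim(x→∞) [exponent × ln(base)]
  Evaluate using L'Hôpital or standard limits, then exponentiate.
  L = e^(3)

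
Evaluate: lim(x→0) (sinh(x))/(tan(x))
This is a 0/0 indeterminate form.

Apply L'Hôpital's rule: differentiate numerator and denominator separately.
  f(x) = sinh(x)   ⇒   f'(x) = cosh(x)
  g(x) = tan(x)   ⇒   g'(x) = tan(x)^2 + 1
  lim(x→0) f'(x)/g'(x) = lim(x→0) (cosh(x))/(tan(x)^2 + 1)
  = 1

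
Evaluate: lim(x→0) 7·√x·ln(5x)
This is a 0·∞ indeterminate form.

Rewrite 0·∞ as a quotient (0/0 or ∞/∞ form), then apply L'Hôpital's rule:
  lim(x→0) 7·√x·ln(5x) = 0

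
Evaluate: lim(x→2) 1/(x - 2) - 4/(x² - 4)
This is an ∞-∞ indeterminate form.

Combine fractions or rationalize to convert ∞-∞ to 0/0 form:
  lim(x→2) 1/(x - 2) - 4/(x² - 4) = 1/4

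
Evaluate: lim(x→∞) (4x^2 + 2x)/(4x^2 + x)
This is an ∞/∞ indeterminate form.

Apply L'Hôpital's rule: differentiate numerator and denominator separately.
  f(x) = 4·x^2 + 2·x   ⇒   f'(x) = 8·x + 2
  g(x) = 4·x^2 + x   ⇒   g'(x) = 8·x + 1
  lim(x→∞) f'(x)/g'(x) = lim(x→∞) (8·x + 2)/(8·x + 1)
  = 1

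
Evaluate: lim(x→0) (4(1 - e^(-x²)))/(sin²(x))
This is a 0/0 indeterminate form.

Apply L'Hôpital's rule: differentiate numerator and denominator separately.
  f(x) = 4 - 4·e^(-x^2)   ⇒   f'(x) = 8·x·e^(-x^2)
  g(x) = sin(x)^2   ⇒   g'(x) = 2·sin(x)·cos(x)
  lim(x→0) f'(x)/g'(x) = lim(x→0) (8·x·e^(-x^2))/(2·sin(x)·cos(x))
  = 4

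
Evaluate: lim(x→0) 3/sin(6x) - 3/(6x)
This is an ∞-∞ indeterminate form.

Combine fractions or rationalize to convert ∞-∞ to 0/0 form:
  lim(x→0) 3/sin(6x) - 3/(6x) = 0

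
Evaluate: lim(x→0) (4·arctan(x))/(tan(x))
This is a 0/0 indeterminate form.

Apply L'Hôpital's rule: differentiate numerator and denominator separately.
  f(x) = 4·atan(x)   ⇒   f'(x) = 4/(x^2 + 1)
  g(x) = tan(x)   ⇒   g'(x) = tan(x)^2 + 1
  lim(x→0) f'(x)/g'(x) = lim(x→0) (4/(x^2 + 1))/(tan(x)^2 + 1)
  = 4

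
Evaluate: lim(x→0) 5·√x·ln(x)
This is a 0·∞ indeterminate form.

Rewrite 0·∞ as a quotient (0/0 or ∞/∞ form), then apply L'Hôpital's rule:
  lim(x→0) 5·√x·ln(x) = 0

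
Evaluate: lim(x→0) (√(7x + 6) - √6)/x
This is a standard limit.

Factor or rationalize the expression:
  lim(x→0) (√(7x + 6) - √6)/x = 7·sqrt(6)/12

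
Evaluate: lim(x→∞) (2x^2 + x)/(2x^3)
This is an ∞/∞ indeterminate form.

Apply L'Hôpital's rule: differentiate numerator and denominator separately.
  f(x) = 2·x^2 + x   ⇒   f'(x) = 4·x + 1
  g(x) = 2·x^3   ⇒   g'(x) = 6·x^2
  lim(x→∞) f'(x)/g'(x) = lim(x→∞) (4·x + 1)/(6·x^2)
  = 0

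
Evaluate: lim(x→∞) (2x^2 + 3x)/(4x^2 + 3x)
This is an ∞/∞ indeterminate form.

Apply L'Hôpital's rule: differentiate numerator and denominator separately.
  f(x) = 2·x^2 + 3·x   ⇒   f'(x) = 4·x + 3
  g(x) = 4·x^2 + 3·x   ⇒   g'(x) = 8·x + 3
  lim(x→∞) f'(x)/g'(x) = lim(x→∞) (4·x + 3)/(8·x + 3)
  = 1/2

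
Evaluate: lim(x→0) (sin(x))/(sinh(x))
This is a 0/0 indeterminate form.

Apply L'Hôpital's rule: differentiate numerator and denominator separately.
  f(x) = sin(x)   ⇒   f'(x) = cos(x)
  g(x) = sinh(x)   ⇒   g'(x) = cosh(x)
  lim(x→0) f'(x)/g'(x) = lim(x→0) (cos(x))/(cosh(x))
  = 1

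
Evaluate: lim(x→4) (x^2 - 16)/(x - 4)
This is a standard limit.

Factor or rationalize the expression:
  lim(x→4) (x^2 - 16)/(x - 4) = 8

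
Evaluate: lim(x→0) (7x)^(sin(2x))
This is an exponential indeterminate form.

For exponential indeterminate forms, take the natural log:
  Let L = lim(x→0) (7x)^(sin(2x))
  Then ln(L) = lim(x→0) [exponent × ln(base)]
  Evaluate using L'Hôpital or standard limits, then exponentiate.
  L = 1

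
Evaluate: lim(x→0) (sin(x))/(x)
This is a 0/0 indeterminate form.

Apply L'Hôpital's rule: differentiate numerator and denominator separately.
  f(x) = sin(x)   ⇒   f'(x) = cos(x)
  g(x) = x   ⇒   g'(x) = 1
  lim(x→0) f'(x)/g'(x) = lim(x→0) (cos(x))/(1)
  = 1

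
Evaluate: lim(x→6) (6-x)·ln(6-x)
This is a 0·∞ indeterminate form.

Rewrite 0·∞ as a quotient (0/0 or ∞/∞ form), then apply L'Hôpital's rule:
  lim(x→6) (6-x)·ln(6-x) = 0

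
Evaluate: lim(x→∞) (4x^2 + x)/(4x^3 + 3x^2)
This is an ∞/∞ indeterminate form.

Apply L'Hôpital's rule: differentiate numerator and denominator separately.
  f(x) = 4·x^2 + x   ⇒   f'(x) = 8·x + 1
  g(x) = 4·x^3 + 3·x^2   ⇒   g'(x) = 12·x^2 + 6·x
  lim(x→∞) f'(x)/g'(x) = lim(x→∞) (8·x + 1)/(12·x^2 + 6·x)
  = 0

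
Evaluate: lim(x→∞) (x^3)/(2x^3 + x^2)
This is an ∞/∞ indeterminate form.

Apply L'Hôpital's rule: differentiate numerator and denominator separately.
  f(x) = x^3   ⇒   f'(x) = 3·x^2
  g(x) = 2·x^3 + x^2   ⇒   g'(x) = 6·x^2 + 2·x
  lim(x→∞) f'(x)/g'(x) = lim(x→∞) (3·x^2)/(6·x^2 + 2·x)
  = 1/2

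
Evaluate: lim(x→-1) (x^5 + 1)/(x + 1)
This is a standard limit.

Factor or rationalize the expression:
  lim(x→-1) (x^5 + 1)/(x + 1) = 5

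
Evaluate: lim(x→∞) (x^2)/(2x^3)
This is an ∞/∞ indeterminate form.

Apply L'Hôpital's rule: differentiate numerator and denominator separately.
  f(x) = x^2   ⇒   f'(x) = 2·x
  g(x) = 2·x^3   ⇒   g'(x) = 6·x^2
  lim(x→∞) f'(x)/g'(x) = lim(x→∞) (2·x)/(6·x^2)
  = 0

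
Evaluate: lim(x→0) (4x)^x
This is an exponential indeterminate form.

For exponential indeterminate forms, take the natural log:
  Let L = lim(x→0) (4x)^x
  Then ln(L) = lim(x→0) [exponent × ln(base)]
  Evaluate using L'Hôpital or standard limits, then exponentiate.
  L = 1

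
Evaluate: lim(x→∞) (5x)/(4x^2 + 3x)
This is an ∞/∞ indeterminate form.

Apply L'Hôpital's rule: differentiate numerator and denominator separately.
  f(x) = 5·x   ⇒   f'(x) = 5
  g(x) = 4·x^2 + 3·x   ⇒   g'(x) = 8·x + 3
  lim(x→∞) f'(x)/g'(x) = lim(x→∞) (5)/(8·x + 3)
  = 0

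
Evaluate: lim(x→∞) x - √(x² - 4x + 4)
This is an ∞-∞ indeterminate form.

Combine fractions or rationalize to convert ∞-∞ to 0/0 form:
  lim(x→∞) x - √(x² - 4x + 4) = 2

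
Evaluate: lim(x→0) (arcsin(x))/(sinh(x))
This is a 0/0 indeterminate form.

Apply L'Hôpital's rule: differentiate numerator and denominator separately.
  f(x) = asin(x)   ⇒   f'(x) = 1/sqrt(1 - x^2)
  g(x) = sinh(x)   ⇒   g'(x) = cosh(x)
  lim(x→0) f'(x)/g'(x) = lim(x→0) (1/sqrt(1 - x^2))/(cosh(x))
  = 1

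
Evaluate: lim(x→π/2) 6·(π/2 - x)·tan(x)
This is a 0·∞ indeterminate form.

Rewrite 0·∞ as a quotient (0/0 or ∞/∞ form), then apply L'Hôpital's rule:
  lim(x→π/2) 6·(π/2 - x)·tan(x) = 6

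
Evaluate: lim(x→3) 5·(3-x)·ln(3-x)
This is a 0·∞ indeterminate form.

Rewrite 0·∞ as a quotient (0/0 or ∞/∞ form), then apply L'Hôpital's rule:
  lim(x→3) 5·(3-x)·ln(3-x) = 0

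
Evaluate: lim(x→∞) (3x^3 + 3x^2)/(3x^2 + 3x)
This is an ∞/∞ indeterminate form.

Apply L'Hôpital's rule: differentiate numerator and denominator separately.
  f(x) = 3·x^3 + 3·x^2   ⇒   f'(x) = 9·x^2 + 6·x
  g(x) = 3·x^2 + 3·x   ⇒   g'(x) = 6·x + 3
  lim(x→∞) f'(x)/g'(x) = lim(x→∞) (9·x^2 + 6·x)/(6·x + 3)
  = ∞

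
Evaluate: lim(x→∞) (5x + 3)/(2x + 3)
This is an ∞/∞ indeterminate form.

Apply L'Hôpital's rule: differentiate numerator and denominator separately.
  f(x) = 5·x + 3   ⇒   f'(x) = 5
  g(x) = 2·x + 3   ⇒   g'(x) = 2
  lim(x→∞) f'(x)/g'(x) = lim(x→∞) (5)/(2)
  = 5/2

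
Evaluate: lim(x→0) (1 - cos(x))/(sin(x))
This is a 0/0 indeterminate form.

Apply L'Hôpital's rule: differentiate numerator and denominator separately.
  f(x) = 1 - cos(x)   ⇒   f'(x) = sin(x)
  g(x) = sin(x)   ⇒   g'(x) = cos(x)
  lim(x→0) f'(x)/g'(x) = lim(x→0) (sin(x))/(cos(x))
  = 0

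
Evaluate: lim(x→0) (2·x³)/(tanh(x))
This is a 0/0 indeterminate form.

Apply L'Hôpital's rule: differentiate numerator and denominator separately.
  f(x) = 2·x^3   ⇒   f'(x) = 6·x^2
  g(x) = tanh(x)   ⇒   g'(x) = 1 - tanh(x)^2
  lim(x→0) f'(x)/g'(x) = lim(x→0) (6·x^2)/(1 - tanh(x)^2)
  = 0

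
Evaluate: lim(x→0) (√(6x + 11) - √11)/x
This is a standard limit.

Factor or rationalize the expression:
  lim(x→0) (√(6x + 11) - √11)/x = 3·sqrt(11)/11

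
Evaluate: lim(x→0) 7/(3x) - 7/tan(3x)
This is an ∞-∞ indeterminate form.

Combine fractions or rationalize to convert ∞-∞ to 0/0 form:
  lim(x→0) 7/(3x) - 7/tan(3x) = 0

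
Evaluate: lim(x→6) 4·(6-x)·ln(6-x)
This is a 0·∞ indeterminate form.

Rewrite 0·∞ as a quotient (0/0 or ∞/∞ form), then apply L'Hôpital's rule:
  lim(x→6) 4·(6-x)·ln(6-x) = 0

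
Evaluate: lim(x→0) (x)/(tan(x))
This is a 0/0 indeterminate form.

Apply L'Hôpital's rule: differentiate numerator and denominator separately.
  f(x) = x   ⇒   f'(x) = 1
  g(x) = tan(x)   ⇒   g'(x) = tan(x)^2 + 1
  lim(x→0) f'(x)/g'(x) = lim(x→0) (1)/(tan(x)^2 + 1)
  = 1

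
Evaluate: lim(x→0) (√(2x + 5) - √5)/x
This is a standard limit.

Factor or rationalize the expression:
  lim(x→0) (√(2x + 5) - √5)/x = sqrt(5)/5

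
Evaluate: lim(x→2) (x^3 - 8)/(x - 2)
This is a standard limit.

Factor or rationalize the expression:
  lim(x→2) (x^3 - 8)/(x - 2) = 12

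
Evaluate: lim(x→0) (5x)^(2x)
This is an exponential indeterminate form.

For exponential indeterminate forms, take the natural log:
  Let L = lim(x→0) (5x)^(2x)
  Then ln(L) = lim(x→0) [exponent × ln(base)]
  Evaluate using L'Hôpital or standard limits, then exponentiate.
  L = 1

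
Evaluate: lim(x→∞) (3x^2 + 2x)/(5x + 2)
This is an ∞/∞ indeterminate form.

Apply L'Hôpital's rule: differentiate numerator and denominator separately.
  f(x) = 3·x^2 + 2·x   ⇒   f'(x) = 6·x + 2
  g(x) = 5·x + 2   ⇒   g'(x) = 5
  lim(x→∞) f'(x)/g'(x) = lim(x→∞) (6·x + 2)/(5)
  = ∞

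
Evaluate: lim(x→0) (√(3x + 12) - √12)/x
This is a standard limit.

Factor or rationalize the expression:
  lim(x→0) (√(3x + 12) - √12)/x = sqrt(3)/4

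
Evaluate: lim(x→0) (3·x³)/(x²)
This is a 0/0 indeterminate form.

Apply L'Hôpital's rule: differentiate numerator and denominator separately.
  f(x) = 3·x^3   ⇒   f'(x) = 9·x^2
  g(x) = x^2   ⇒   g'(x) = 2·x
  lim(x→0) f'(x)/g'(x) = lim(x→0) (9·x^2)/(2·x)
  = 0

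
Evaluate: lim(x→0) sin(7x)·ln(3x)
This is a 0·∞ indeterminate form.

Rewrite 0·∞ as a quotient (0/0 or ∞/∞ form), then apply L'Hôpital's rule:
  lim(x→0) sin(7x)·ln(3x) = 0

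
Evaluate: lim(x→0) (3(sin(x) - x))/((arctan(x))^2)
This is a 0/0 indeterminate form.

Apply L'Hôpital's rule: differentiate numerator and denominator separately.
  f(x) = -3·x + 3·sin(x)   ⇒   f'(x) = 3·cos(x) - 3
  g(x) = atan(x)^2   ⇒   g'(x) = 2·atan(x)/(x^2 + 1)
  lim(x→0) f'(x)/g'(x) = lim(x→0) (3·cos(x) - 3)/(2·atan(x)/(x^2 + 1))
  = 0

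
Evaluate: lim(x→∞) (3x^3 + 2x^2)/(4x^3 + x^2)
This is an ∞/∞ indeterminate form.

Apply L'Hôpital's rule: differentiate numerator and denominator separately.
  f(x) = 3·x^3 + 2·x^2   ⇒   f'(x) = 9·x^2 + 4·x
  g(x) = 4·x^3 + x^2   ⇒   g'(x) = 12·x^2 + 2·x
  lim(x→∞) f'(x)/g'(x) = lim(x→∞) (9·x^2 + 4·x)/(12·x^2 + 2·x)
  = 3/4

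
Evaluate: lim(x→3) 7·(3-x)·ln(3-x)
This is a 0·∞ indeterminate form.

Rewrite 0·∞ as a quotient (0/0 or ∞/∞ form), then apply L'Hôpital's rule:
  lim(x→3) 7·(3-x)·ln(3-x) = 0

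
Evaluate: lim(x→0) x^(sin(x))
This is an exponential indeterminate form.

For exponential indeterminate forms, take the natural log:
  Let L = lim(x→0) x^(sin(x))
  Then ln(L) = lim(x→0) [exponent × ln(base)]
  Evaluate using L'Hôpital or standard limits, then exponentiate.
  L = 1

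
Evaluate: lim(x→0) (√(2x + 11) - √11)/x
This is a standard limit.

Factor or rationalize the expression:
  lim(x→0) (√(2x + 11) - √11)/x = sqrt(11)/11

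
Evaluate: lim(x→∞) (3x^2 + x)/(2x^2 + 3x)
This is an ∞/∞ indeterminate form.

Apply L'Hôpital's rule: differentiate numerator and denominator separately.
  f(x) = 3·x^2 + x   ⇒   f'(x) = 6·x + 1
  g(x) = 2·x^2 + 3·x   ⇒   g'(x) = 4·x + 3
  lim(x→∞) f'(x)/g'(x) = lim(x→∞) (6·x + 1)/(4·x + 3)
  = 3/2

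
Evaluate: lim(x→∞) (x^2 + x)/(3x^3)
This is an ∞/∞ indeterminate form.

Apply L'Hôpital's rule: differentiate numerator and denominator separately.
  f(x) = x^2 + x   ⇒   f'(x) = 2·x + 1
  g(x) = 3·x^3   ⇒   g'(x) = 9·x^2
  lim(x→∞) f'(x)/g'(x) = lim(x→∞) (2·x + 1)/(9·x^2)
  = 0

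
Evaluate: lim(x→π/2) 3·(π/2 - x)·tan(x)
This is a 0·∞ indeterminate form.

Rewrite 0·∞ as a quotient (0/0 or ∞/∞ form), then apply L'Hôpital's rule:
  lim(x→π/2) 3·(π/2 - x)·tan(x) = 3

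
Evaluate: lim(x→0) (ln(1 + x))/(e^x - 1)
This is a 0/0 indeterminate form.

Apply L'Hôpital's rule: differentiate numerator and denominator separately.
  f(x) = ln(x + 1)   ⇒   f'(x) = 1/(x + 1)
  g(x) = e^(x) - 1   ⇒   g'(x) = e^(x)
  lim(x→0) f'(x)/g'(x) = lim(x→0) (1/(x + 1))/(e^(x))
  = 1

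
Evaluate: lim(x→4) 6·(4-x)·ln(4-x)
This is a 0·∞ indeterminate form.

Rewrite 0·∞ as a quotient (0/0 or ∞/∞ form), then apply L'Hôpital's rule:
  lim(x→4) 6·(4-x)·ln(4-x) = 0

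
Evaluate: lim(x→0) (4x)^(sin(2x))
This is an exponential indeterminate form.

For exponential indeterminate forms, take the natural log:
  Let L = lim(x→0) (4x)^(sin(2x))
  Then ln(L) = lim(x→0) [exponent × ln(base)]
  Evaluate using L'Hôpital or standard limits, then exponentiate.
  L = 1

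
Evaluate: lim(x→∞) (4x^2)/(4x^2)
This is an ∞/∞ indeterminate form.

Apply L'Hôpital's rule: differentiate numerator and denominator separately.
  f(x) = 4·x^2   ⇒   f'(x) = 8·x
  g(x) = 4·x^2   ⇒   g'(x) = 8·x
  lim(x→∞) f'(x)/g'(x) = lim(x→∞) (8·x)/(8·x)
  = 1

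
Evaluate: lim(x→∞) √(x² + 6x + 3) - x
This is an ∞-∞ indeterminate form.

Combine fractions or rationalize to convert ∞-∞ to 0/0 form:
  lim(x→∞) √(x² + 6x + 3) - x = 3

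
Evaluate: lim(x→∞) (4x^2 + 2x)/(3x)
This is an ∞/∞ indeterminate form.

Apply L'Hôpital's rule: differentiate numerator and denominator separately.
  f(x) = 4·x^2 + 2·x   ⇒   f'(x) = 8·x + 2
  g(x) = 3·x   ⇒   g'(x) = 3
  lim(x→∞) f'(x)/g'(x) = lim(x→∞) (8·x + 2)/(3)
  = ∞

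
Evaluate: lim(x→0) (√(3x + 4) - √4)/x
This is a standard limit.

Factor or rationalize the expression:
  lim(x→0) (√(3x + 4) - √4)/x = 3/4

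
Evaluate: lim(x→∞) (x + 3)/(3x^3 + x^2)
This is an ∞/∞ indeterminate form.

Apply L'Hôpital's rule: differentiate numerator and denominator separately.
  f(x) = x + 3   ⇒   f'(x) = 1
  g(x) = 3·x^3 + x^2   ⇒   g'(x) = 9·x^2 + 2·x
  lim(x→∞) f'(x)/g'(x) = lim(x→∞) (1)/(9·x^2 + 2·x)
  = 0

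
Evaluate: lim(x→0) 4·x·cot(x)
This is a 0·∞ indeterminate form.

Rewrite 0·∞ as a quotient (0/0 or ∞/∞ form), then apply L'Hôpital's rule:
  lim(x→0) 4·x·cot(x) = 4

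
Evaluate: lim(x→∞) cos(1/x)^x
This is an exponential indeterminate form.

For exponential indeterminate forms, take the natural log:
  Let L = lim(x→∞) cos(1/x)^x
  Then ln(L) = lim(x→∞) [exponent × ln(base)]
  Evaluate using L'Hôpital or standard limits, then exponentiate.
  L = 1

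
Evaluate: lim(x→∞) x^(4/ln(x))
This is an exponential indeterminate form.

For exponential indeterminate forms, take the natural log:
  Let L = lim(x→∞) x^(4/ln(x))
  Then ln(L) = lim(x→∞) [exponent × ln(base)]
  Evaluate using L'Hôpital or standard limits, then exponentiate.
  L = e^(4)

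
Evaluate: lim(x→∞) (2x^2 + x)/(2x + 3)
This is an ∞/∞ indeterminate form.

Apply L'Hôpital's rule: differentiate numerator and denominator separately.
  f(x) = 2·x^2 + x   ⇒   f'(x) = 4·x + 1
  g(x) = 2·x + 3   ⇒   g'(x) = 2
  lim(x→∞) f'(x)/g'(x) = lim(x→∞) (4·x + 1)/(2)
  = ∞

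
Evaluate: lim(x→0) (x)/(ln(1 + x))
This is a 0/0 indeterminate form.

Apply L'Hôpital's rule: differentiate numerator and denominator separately.
  f(x) = x   ⇒   f'(x) = 1
  g(x) = ln(x + 1)   ⇒   g'(x) = 1/(x + 1)
  lim(x→0) f'(x)/g'(x) = lim(x→0) (1)/(1/(x + 1))
  = 1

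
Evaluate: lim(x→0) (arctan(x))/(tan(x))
This is a 0/0 indeterminate form.

Apply L'Hôpital's rule: differentiate numerator and denominator separately.
  f(x) = atan(x)   ⇒   f'(x) = 1/(x^2 + 1)
  g(x) = tan(x)   ⇒   g'(x) = tan(x)^2 + 1
  lim(x→0) f'(x)/g'(x) = lim(x→0) (1/(x^2 + 1))/(tan(x)^2 + 1)
  = 1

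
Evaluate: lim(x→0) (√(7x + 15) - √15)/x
This is a standard limit.

Factor or rationalize the expression:
  lim(x→0) (√(7x + 15) - √15)/x = 7·sqrt(15)/30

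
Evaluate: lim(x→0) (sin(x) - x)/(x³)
This is a 0/0 indeterminate form.

Apply L'Hôpital's rule: differentiate numerator and denominator separately.
  f(x) = -x + sin(x)   ⇒   f'(x) = cos(x) - 1
  g(x) = x^3   ⇒   g'(x) = 3·x^2
  lim(x→0) f'(x)/g'(x) = lim(x→0) (cos(x) - 1)/(3·x^2)
  = -1/6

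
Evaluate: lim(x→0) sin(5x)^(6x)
This is an exponential indeterminate form.

For exponential indeterminate forms, take the natural log:
  Let L = lim(x→0) sin(5x)^(6x)
  Then ln(L) = lim(x→0) [exponent × ln(base)]
  Evaluate using L'Hôpital or standard limits, then exponentiate.
  L = 1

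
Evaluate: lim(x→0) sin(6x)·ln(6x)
This is a 0·∞ indeterminate form.

Rewrite 0·∞ as a quotient (0/0 or ∞/∞ form), then apply L'Hôpital's rule:
  lim(x→0) sin(6x)·ln(6x) = 0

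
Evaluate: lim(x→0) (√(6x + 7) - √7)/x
This is a standard limit.

Factor or rationalize the expression:
  lim(x→0) (√(6x + 7) - √7)/x = 3·sqrt(7)/7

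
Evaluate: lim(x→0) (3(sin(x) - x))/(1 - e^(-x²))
This is a 0/0 indeterminate form.

Apply L'Hôpital's rule: differentiate numerator and denominator separately.
  f(x) = -3·x + 3·sin(x)   ⇒   f'(x) = 3·cos(x) - 3
  g(x) = 1 - e^(-x^2)   ⇒   g'(x) = 2·x·e^(-x^2)
  lim(x→0) f'(x)/g'(x) = lim(x→0) (3·cos(x) - 3)/(2·x·e^(-x^2))
  = 0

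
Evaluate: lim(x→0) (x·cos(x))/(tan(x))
This is a 0/0 indeterminate form.

Apply L'Hôpital's rule: differentiate numerator and denominator separately.
  f(x) = x·cos(x)   ⇒   f'(x) = -x·sin(x) + cos(x)
  g(x) = tan(x)   ⇒   g'(x) = tan(x)^2 + 1
  lim(x→0) f'(x)/g'(x) = lim(x→0) (-x·sin(x) + cos(x))/(tan(x)^2 + 1)
  = 1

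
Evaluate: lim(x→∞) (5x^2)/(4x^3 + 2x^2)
This is an ∞/∞ indeterminate form.

Apply L'Hôpital's rule: differentiate numerator and denominator separately.
  f(x) = 5·x^2   ⇒   f'(x) = 10·x
  g(x) = 4·x^3 + 2·x^2   ⇒   g'(x) = 12·x^2 + 4·x
  lim(x→∞) f'(x)/g'(x) = lim(x→∞) (10·x)/(12·x^2 + 4·x)
  = 0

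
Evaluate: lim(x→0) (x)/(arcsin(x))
This is a 0/0 indeterminate form.

Apply L'Hôpital's rule: differentiate numerator and denominator separately.
  f(x) = x   ⇒   f'(x) = 1
  g(x) = asin(x)   ⇒   g'(x) = 1/sqrt(1 - x^2)
  lim(x→0) f'(x)/g'(x) = lim(x→0) (1)/(1/sqrt(1 - x^2))
  = 1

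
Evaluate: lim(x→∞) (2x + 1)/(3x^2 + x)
This is an ∞/∞ indeterminate form.

Apply L'Hôpital's rule: differentiate numerator and denominator separately.
  f(x) = 2·x + 1   ⇒   f'(x) = 2
  g(x) = 3·x^2 + x   ⇒   g'(x) = 6·x + 1
  lim(x→∞) f'(x)/g'(x) = lim(x→∞) (2)/(6·x + 1)
  = 0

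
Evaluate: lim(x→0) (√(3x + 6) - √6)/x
This is a standard limit.

Factor or rationalize the expression:
  lim(x→0) (√(3x + 6) - √6)/x = sqrt(6)/4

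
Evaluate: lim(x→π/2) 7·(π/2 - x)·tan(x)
This is a 0·∞ indeterminate form.

Rewrite 0·∞ as a quotient (0/0 or ∞/∞ form), then apply L'Hôpital's rule:
  lim(x→π/2) 7·(π/2 - x)·tan(x) = 7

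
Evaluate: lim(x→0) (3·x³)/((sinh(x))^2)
This is a 0/0 indeterminate form.

Apply L'Hôpital's rule: differentiate numerator and denominator separately.
  f(x) = 3·x^3   ⇒   f'(x) = 9·x^2
  g(x) = sinh(x)^2   ⇒   g'(x) = 2·sinh(x)·cosh(x)
  lim(x→0) f'(x)/g'(x) = lim(x→0) (9·x^2)/(2·sinh(x)·cosh(x))
  = 0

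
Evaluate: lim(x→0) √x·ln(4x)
This is a 0·∞ indeterminate form.

Rewrite 0·∞ as a quotient (0/0 or ∞/∞ form), then apply L'Hôpital's rule:
  lim(x→0) √x·ln(4x) = 0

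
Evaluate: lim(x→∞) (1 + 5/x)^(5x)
This is an exponential indeterminate form.

For exponential indeterminate forms, take the natural log:
  Let L = lim(x→∞) (1 + 5/x)^(5x)
  Then ln(L) = lim(x→∞) [exponent × ln(base)]
  Evaluate using L'Hôpital or standard limits, then exponentiate.
  L = e^(25)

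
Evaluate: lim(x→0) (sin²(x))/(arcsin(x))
This is a 0/0 indeterminate form.

Apply L'Hôpital's rule: differentiate numerator and denominator separately.
  f(x) = sin(x)^2   ⇒   f'(x) = 2·sin(x)·cos(x)
  g(x) = asin(x)   ⇒   g'(x) = 1/sqrt(1 - x^2)
  lim(x→0) f'(x)/g'(x) = lim(x→0) (2·sin(x)·cos(x))/(1/sqrt(1 - x^2))
  = 0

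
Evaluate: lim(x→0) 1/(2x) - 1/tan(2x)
This is an ∞-∞ indeterminate form.

Combine fractions or rationalize to convert ∞-∞ to 0/0 form:
  lim(x→0) 1/(2x) - 1/tan(2x) = 0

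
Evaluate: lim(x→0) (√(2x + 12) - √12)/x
This is a standard limit.

Factor or rationalize the expression:
  lim(x→0) (√(2x + 12) - √12)/x = sqrt(3)/6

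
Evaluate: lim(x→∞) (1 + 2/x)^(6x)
This is an exponential indeterminate form.

For exponential indeterminate forms, take the natural log:
  Let L = lim(x→∞) (1 + 2/x)^(6x)
  Then ln(L) = lim(x→∞) [exponent × ln(base)]
  Evaluate using L'Hôpital or standard limits, then exponentiate.
  L = e^(12)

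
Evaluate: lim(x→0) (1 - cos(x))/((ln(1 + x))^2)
This is a 0/0 indeterminate form.

Apply L'Hôpital's rule: differentiate numerator and denominator separately.
  f(x) = 1 - cos(x)   ⇒   f'(x) = sin(x)
  g(x) = ln(x + 1)^2   ⇒   g'(x) = 2·ln(x + 1)/(x + 1)
  lim(x→0) f'(x)/g'(x) = lim(x→0) (sin(x))/(2·ln(x + 1)/(x + 1))
  = 1/2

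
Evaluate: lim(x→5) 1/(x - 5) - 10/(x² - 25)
This is an ∞-∞ indeterminate form.

Combine fractions or rationalize to convert ∞-∞ to 0/0 form:
  lim(x→5) 1/(x - 5) - 10/(x² - 25) = 1/10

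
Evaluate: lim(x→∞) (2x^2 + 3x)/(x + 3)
This is an ∞/∞ indeterminate form.

Apply L'Hôpital's rule: differentiate numerator and denominator separately.
  f(x) = 2·x^2 + 3·x   ⇒   f'(x) = 4·x + 3
  g(x) = x + 3   ⇒   g'(x) = 1
  lim(x→∞) f'(x)/g'(x) = lim(x→∞) (4·x + 3)/(1)
  = ∞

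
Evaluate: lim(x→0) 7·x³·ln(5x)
This is a 0·∞ indeterminate form.

Rewrite 0·∞ as a quotient (0/0 or ∞/∞ form), then apply L'Hôpital's rule:
  lim(x→0) 7·x³·ln(5x) = 0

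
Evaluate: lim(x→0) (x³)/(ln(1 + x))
This is a 0/0 indeterminate form.

Apply L'Hôpital's rule: differentiate numerator and denominator separately.
  f(x) = x^3   ⇒   f'(x) = 3·x^2
  g(x) = ln(x + 1)   ⇒   g'(x) = 1/(x + 1)
  lim(x→0) f'(x)/g'(x) = lim(x→0) (3·x^2)/(1/(x + 1))
  = 0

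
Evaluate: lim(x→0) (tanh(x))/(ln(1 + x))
This is a 0/0 indeterminate form.

Apply L'Hôpital's rule: differentiate numerator and denominator separately.
  f(x) = tanh(x)   ⇒   f'(x) = 1 - tanh(x)^2
  g(x) = ln(x + 1)   ⇒   g'(x) = 1/(x + 1)
  lim(x→0) f'(x)/g'(x) = lim(x→0) (1 - tanh(x)^2)/(1/(x + 1))
  = 1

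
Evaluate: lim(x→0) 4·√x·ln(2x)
This is a 0·∞ indeterminate form.

Rewrite 0·∞ as a quotient (0/0 or ∞/∞ form), then apply L'Hôpital's rule:
  lim(x→0) 4·√x·ln(2x) = 0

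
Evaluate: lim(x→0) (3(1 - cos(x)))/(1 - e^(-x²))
This is a 0/0 indeterminate form.

Apply L'Hôpital's rule: differentiate numerator and denominator separately.
  f(x) = 3 - 3·cos(x)   ⇒   f'(x) = 3·sin(x)
  g(x) = 1 - e^(-x^2)   ⇒   g'(x) = 2·x·e^(-x^2)
  lim(x→0) f'(x)/g'(x) = lim(x→0) (3·sin(x))/(2·x·e^(-x^2))
  = 3/2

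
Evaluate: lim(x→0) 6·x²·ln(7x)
This is a 0·∞ indeterminate form.

Rewrite 0·∞ as a quotient (0/0 or ∞/∞ form), then apply L'Hôpital's rule:
  lim(x→0) 6·x²·ln(7x) = 0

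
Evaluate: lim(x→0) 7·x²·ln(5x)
This is a 0·∞ indeterminate form.

Rewrite 0·∞ as a quotient (0/0 or ∞/∞ form), then apply L'Hôpital's rule:
  lim(x→0) 7·x²·ln(5x) = 0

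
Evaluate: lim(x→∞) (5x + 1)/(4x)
This is an ∞/∞ indeterminate form.

Apply L'Hôpital's rule: differentiate numerator and denominator separately.
  f(x) = 5·x + 1   ⇒   f'(x) = 5
  g(x) = 4·x   ⇒   g'(x) = 4
  lim(x→∞) f'(x)/g'(x) = lim(x→∞) (5)/(4)
  = 5/4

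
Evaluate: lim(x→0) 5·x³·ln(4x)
This is a 0·∞ indeterminate form.

Rewrite 0·∞ as a quotient (0/0 or ∞/∞ form), then apply L'Hôpital's rule:
  lim(x→0) 5·x³·ln(4x) = 0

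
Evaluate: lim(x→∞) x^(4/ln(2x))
This is an exponential indeterminate form.

For exponential indeterminate forms, take the natural log:
  Let L = lim(x→∞) x^(4/ln(2x))
  Then ln(L) = lim(x→∞) [exponent × ln(base)]
  Evaluate using L'Hôpital or standard limits, then exponentiate.
  L = e^(4)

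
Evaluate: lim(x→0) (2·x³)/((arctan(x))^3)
This is a 0/0 indeterminate form.

Apply L'Hôpital's rule: differentiate numerator and denominator separately.
  f(x) = 2·x^3   ⇒   f'(x) = 6·x^2
  g(x) = atan(x)^3   ⇒   g'(x) = 3·atan(x)^2/(x^2 + 1)
  lim(x→0) f'(x)/g'(x) = lim(x→0) (6·x^2)/(3·atan(x)^2/(x^2 + 1))
  = 2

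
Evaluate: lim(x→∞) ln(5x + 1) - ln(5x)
This is an ∞-∞ indeterminate form.

Combine fractions or rationalize to convert ∞-∞ to 0/0 form:
  lim(x→∞) ln(5x + 1) - ln(5x) = 0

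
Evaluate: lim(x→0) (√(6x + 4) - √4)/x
This is a standard limit.

Factor or rationalize the expression:
  lim(x→0) (√(6x + 4) - √4)/x = 3/2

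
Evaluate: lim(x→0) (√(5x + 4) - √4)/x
This is a standard limit.

Factor or rationalize the expression:
  lim(x→0) (√(5x + 4) - √4)/x = 5/4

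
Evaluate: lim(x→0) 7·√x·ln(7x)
This is a 0·∞ indeterminate form.

Rewrite 0·∞ as a quotient (0/0 or ∞/∞ form), then apply L'Hôpital's rule:
  lim(x→0) 7·√x·ln(7x) = 0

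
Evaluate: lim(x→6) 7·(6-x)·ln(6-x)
This is a 0·∞ indeterminate form.

Rewrite 0·∞ as a quotient (0/0 or ∞/∞ form), then apply L'Hôpital's rule:
  lim(x→6) 7·(6-x)·ln(6-x) = 0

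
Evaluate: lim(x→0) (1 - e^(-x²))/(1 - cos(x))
This is a 0/0 indeterminate form.

Apply L'Hôpital's rule: differentiate numerator and denominator separately.
  f(x) = 1 - e^(-x^2)   ⇒   f'(x) = 2·x·e^(-x^2)
  g(x) = 1 - cos(x)   ⇒   g'(x) = sin(x)
  lim(x→0) f'(x)/g'(x) = lim(x→0) (2·x·e^(-x^2))/(sin(x))
  = 2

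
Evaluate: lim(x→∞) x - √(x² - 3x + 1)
This is an ∞-∞ indeterminate form.

Combine fractions or rationalize to convert ∞-∞ to 0/0 form:
  lim(x→∞) x - √(x² - 3x + 1) = 3/2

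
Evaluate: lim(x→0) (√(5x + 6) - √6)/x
This is a standard limit.

Factor or rationalize the expression:
  lim(x→0) (√(5x + 6) - √6)/x = 5·sqrt(6)/12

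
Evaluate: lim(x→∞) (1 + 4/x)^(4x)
This is an exponential indeterminate form.

For exponential indeterminate forms, take the natural log:
  Let L = lim(x→∞) (1 + 4/x)^(4x)
  Then ln(L) = lim(x→∞) [exponent × ln(base)]
  Evaluate using L'Hôpital or standard limits, then exponentiate.
  L = e^(16)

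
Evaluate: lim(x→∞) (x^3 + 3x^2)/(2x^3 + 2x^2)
This is an ∞/∞ indeterminate form.

Apply L'Hôpital's rule: differentiate numerator and denominator separately.
  f(x) = x^3 + 3·x^2   ⇒   f'(x) = 3·x^2 + 6·x
  g(x) = 2·x^3 + 2·x^2   ⇒   g'(x) = 6·x^2 + 4·x
  lim(x→∞) f'(x)/g'(x) = lim(x→∞) (3·x^2 + 6·x)/(6·x^2 + 4·x)
  = 1/2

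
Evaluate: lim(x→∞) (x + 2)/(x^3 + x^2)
This is an ∞/∞ indeterminate form.

Apply L'Hôpital's rule: differentiate numerator and denominator separately.
  f(x) = x + 2   ⇒   f'(x) = 1
  g(x) = x^3 + x^2   ⇒   g'(x) = 3·x^2 + 2·x
  lim(x→∞) f'(x)/g'(x) = lim(x→∞) (1)/(3·x^2 + 2·x)
  = 0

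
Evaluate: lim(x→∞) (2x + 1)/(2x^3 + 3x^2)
This is an ∞/∞ indeterminate form.

Apply L'Hôpital's rule: differentiate numerator and denominator separately.
  f(x) = 2·x + 1   ⇒   f'(x) = 2
  g(x) = 2·x^3 + 3·x^2   ⇒   g'(x) = 6·x^2 + 6·x
  lim(x→∞) f'(x)/g'(x) = lim(x→∞) (2)/(6·x^2 + 6·x)
  = 0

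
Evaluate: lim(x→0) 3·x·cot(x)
This is a 0·∞ indeterminate form.

Rewrite 0·∞ as a quotient (0/0 or ∞/∞ form), then apply L'Hôpital's rule:
  lim(x→0) 3·x·cot(x) = 3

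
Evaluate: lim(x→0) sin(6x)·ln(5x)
This is a 0·∞ indeterminate form.

Rewrite 0·∞ as a quotient (0/0 or ∞/∞ form), then apply L'Hôpital's rule:
  lim(x→0) sin(6x)·ln(5x) = 0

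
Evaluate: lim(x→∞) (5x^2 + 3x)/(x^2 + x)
This is an ∞/∞ indeterminate form.

Apply L'Hôpital's rule: differentiate numerator and denominator separately.
  f(x) = 5·x^2 + 3·x   ⇒   f'(x) = 10·x + 3
  g(x) = x^2 + x   ⇒   g'(x) = 2·x + 1
  lim(x→∞) f'(x)/g'(x) = lim(x→∞) (10·x + 3)/(2·x + 1)
  = 5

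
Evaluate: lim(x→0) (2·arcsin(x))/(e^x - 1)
This is a 0/0 indeterminate form.

Apply L'Hôpital's rule: differentiate numerator and denominator separately.
  f(x) = 2·asin(x)   ⇒   f'(x) = 2/sqrt(1 - x^2)
  g(x) = e^(x) - 1   ⇒   g'(x) = e^(x)
  lim(x→0) f'(x)/g'(x) = lim(x→0) (2/sqrt(1 - x^2))/(e^(x))
  = 2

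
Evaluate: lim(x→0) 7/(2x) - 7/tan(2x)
This is an ∞-∞ indeterminate form.

Combine fractions or rationalize to convert ∞-∞ to 0/0 form:
  lim(x→0) 7/(2x) - 7/tan(2x) = 0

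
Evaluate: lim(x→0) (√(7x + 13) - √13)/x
This is a standard limit.

Factor or rationalize the expression:
  lim(x→0) (√(7x + 13) - √13)/x = 7·sqrt(13)/26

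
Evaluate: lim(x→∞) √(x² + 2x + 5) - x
This is an ∞-∞ indeterminate form.

Combine fractions or rationalize to convert ∞-∞ to 0/0 form:
  lim(x→∞) √(x² + 2x + 5) - x = 1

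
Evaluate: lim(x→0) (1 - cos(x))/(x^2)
This is a 0/0 indeterminate form.

Apply L'Hôpital's rule: differentiate numerator and denominator separately.
  f(x) = 1 - cos(x)   ⇒   f'(x) = sin(x)
  g(x) = x^2   ⇒   g'(x) = 2·x
  lim(x→0) f'(x)/g'(x) = lim(x→0) (sin(x))/(2·x)
  = 1/2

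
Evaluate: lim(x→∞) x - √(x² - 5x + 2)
This is an ∞-∞ indeterminate form.

Combine fractions or rationalize to convert ∞-∞ to 0/0 form:
  lim(x→∞) x - √(x² - 5x + 2) = 5/2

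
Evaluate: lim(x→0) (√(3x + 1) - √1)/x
This is a standard limit.

Factor or rationalize the expression:
  lim(x→0) (√(3x + 1) - √1)/x = 3/2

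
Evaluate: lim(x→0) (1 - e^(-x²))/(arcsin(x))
This is a 0/0 indeterminate form.

Apply L'Hôpital's rule: differentiate numerator and denominator separately.
  f(x) = 1 - e^(-x^2)   ⇒   f'(x) = 2·x·e^(-x^2)
  g(x) = asin(x)   ⇒   g'(x) = 1/sqrt(1 - x^2)
  lim(x→0) f'(x)/g'(x) = lim(x→0) (2·x·e^(-x^2))/(1/sqrt(1 - x^2))
  = 0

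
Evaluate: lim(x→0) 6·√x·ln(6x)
This is a 0·∞ indeterminate form.

Rewrite 0·∞ as a quotient (0/0 or ∞/∞ form), then apply L'Hôpital's rule:
  lim(x→0) 6·√x·ln(6x) = 0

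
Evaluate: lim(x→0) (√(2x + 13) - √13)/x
This is a standard limit.

Factor or rationalize the expression:
  lim(x→0) (√(2x + 13) - √13)/x = sqrt(13)/13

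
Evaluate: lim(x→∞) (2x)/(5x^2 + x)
This is an ∞/∞ indeterminate form.

Apply L'Hôpital's rule: differentiate numerator and denominator separately.
  f(x) = 2·x   ⇒   f'(x) = 2
  g(x) = 5·x^2 + x   ⇒   g'(x) = 10·x + 1
  lim(x→∞) f'(x)/g'(x) = lim(x→∞) (2)/(10·x + 1)
  = 0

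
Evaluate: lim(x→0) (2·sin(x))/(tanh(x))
This is a 0/0 indeterminate form.

Apply L'Hôpital's rule: differentiate numerator and denominator separately.
  f(x) = 2·sin(x)   ⇒   f'(x) = 2·cos(x)
  g(x) = tanh(x)   ⇒   g'(x) = 1 - tanh(x)^2
  lim(x→0) f'(x)/g'(x) = lim(x→0) (2·cos(x))/(1 - tanh(x)^2)
  = 2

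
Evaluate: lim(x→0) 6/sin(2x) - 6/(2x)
This is an ∞-∞ indeterminate form.

Combine fractions or rationalize to convert ∞-∞ to 0/0 form:
  lim(x→0) 6/sin(2x) - 6/(2x) = 0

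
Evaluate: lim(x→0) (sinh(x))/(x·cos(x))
This is a 0/0 indeterminate form.

Apply L'Hôpital's rule: differentiate numerator and denominator separately.
  f(x) = sinh(x)   ⇒   f'(x) = cosh(x)
  g(x) = x·cos(x)   ⇒   g'(x) = -x·sin(x) + cos(x)
  lim(x→0) f'(x)/g'(x) = lim(x→0) (cosh(x))/(-x·sin(x) + cos(x))
  = 1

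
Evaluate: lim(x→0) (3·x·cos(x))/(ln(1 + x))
This is a 0/0 indeterminate form.

Apply L'Hôpital's rule: differentiate numerator and denominator separately.
  f(x) = 3·x·cos(x)   ⇒   f'(x) = -3·x·sin(x) + 3·cos(x)
  g(x) = ln(x + 1)   ⇒   g'(x) = 1/(x + 1)
  lim(x→0) f'(x)/g'(x) = lim(x→0) (-3·x·sin(x) + 3·cos(x))/(1/(x + 1))
  = 3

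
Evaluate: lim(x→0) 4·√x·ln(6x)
This is a 0·∞ indeterminate form.

Rewrite 0·∞ as a quotient (0/0 or ∞/∞ form), then apply L'Hôpital's rule:
  lim(x→0) 4·√x·ln(6x) = 0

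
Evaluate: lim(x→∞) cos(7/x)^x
This is an exponential indeterminate form.

For exponential indeterminate forms, take the natural log:
  Let L = lim(x→∞) cos(7/x)^x
  Then ln(L) = lim(x→∞) [exponent × ln(base)]
  Evaluate using L'Hôpital or standard limits, then exponentiate.
  L = 1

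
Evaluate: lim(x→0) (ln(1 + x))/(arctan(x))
This is a 0/0 indeterminate form.

Apply L'Hôpital's rule: differentiate numerator and denominator separately.
  f(x) = ln(x + 1)   ⇒   f'(x) = 1/(x + 1)
  g(x) = atan(x)   ⇒   g'(x) = 1/(x^2 + 1)
  lim(x→0) f'(x)/g'(x) = lim(x→0) (1/(x + 1))/(1/(x^2 + 1))
  = 1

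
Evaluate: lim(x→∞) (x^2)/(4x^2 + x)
This is an ∞/∞ indeterminate form.

Apply L'Hôpital's rule: differentiate numerator and denominator separately.
  f(x) = x^2   ⇒   f'(x) = 2·x
  g(x) = 4·x^2 + x   ⇒   g'(x) = 8·x + 1
  lim(x→∞) f'(x)/g'(x) = lim(x→∞) (2·x)/(8·x + 1)
  = 1/4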